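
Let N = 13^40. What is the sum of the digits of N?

193

13^40 = 361188648084531445929920877641340156544317601
Sum of its 45 digits: 193.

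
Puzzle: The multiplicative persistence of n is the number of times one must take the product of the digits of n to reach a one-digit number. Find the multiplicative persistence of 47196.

47196 → 1512 → 10 → 0 (3 steps)

3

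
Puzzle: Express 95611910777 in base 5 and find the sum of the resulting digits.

25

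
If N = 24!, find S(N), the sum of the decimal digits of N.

81

24! = 620448401733239439360000
Sum of its 24 digits: 81.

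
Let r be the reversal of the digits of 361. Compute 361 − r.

198

Reverse of 361 is 163.
361 − 163 = 198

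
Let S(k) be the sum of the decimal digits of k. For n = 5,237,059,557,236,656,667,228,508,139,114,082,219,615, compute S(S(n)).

11

First digit sum: 173.
1+7+3 = 11.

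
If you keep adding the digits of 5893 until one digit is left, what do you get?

7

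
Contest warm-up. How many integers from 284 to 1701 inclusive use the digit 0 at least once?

350

The integers in [284, 1701] that use the digit 0 at least once: 290, 300, 301, 302, 303, 304, …, 1700, 1701.
350 qualify.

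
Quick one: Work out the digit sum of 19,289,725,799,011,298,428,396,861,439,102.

1+9+2+8+9+7+2+5+7+9+9+0+1+1+2+9+8+4+2+8+3+9+6+8+6+1+4+3+9+1+0+2 = 155

155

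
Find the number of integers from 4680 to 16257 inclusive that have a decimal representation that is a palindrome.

The integers in [4680, 16257] that have a decimal representation that is a palindrome: 4774, 4884, 4994, 5005, 5115, 5225, …, 16061, 16161.
115 qualify.

115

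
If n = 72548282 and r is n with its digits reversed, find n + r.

100832809

Reverse of 72548282 is 28284527.
72548282 + 28284527 = 100832809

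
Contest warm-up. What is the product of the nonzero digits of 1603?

18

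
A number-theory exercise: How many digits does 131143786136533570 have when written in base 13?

131143786136533570 in base 13 is 273CC49C7839C17A, which has 16 digits.

16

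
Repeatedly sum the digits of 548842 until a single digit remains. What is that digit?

4

5+4+8+8+4+2 = 31
3+1 = 4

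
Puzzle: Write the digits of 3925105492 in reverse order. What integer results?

Reversing 3925105492 gives 2945015293.

2945015293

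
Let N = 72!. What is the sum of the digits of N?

72! = 61234458376886086861524070385274672740778091784697328983823014963978384987221689274204160000000000000000
Sum of its 104 digits: 432.

432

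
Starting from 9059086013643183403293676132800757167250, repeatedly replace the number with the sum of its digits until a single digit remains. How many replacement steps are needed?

2

9059086013643183403293676132800757167250 → 160 → 7 (2 steps)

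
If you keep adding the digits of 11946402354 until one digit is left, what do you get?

1+1+9+4+6+4+0+2+3+5+4 = 39
3+9 = 12
1+2 = 3

3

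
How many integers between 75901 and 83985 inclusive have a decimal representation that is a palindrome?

The integers in [75901, 83985] that have a decimal representation that is a palindrome: 75957, 76067, 76167, 76267, 76367, 76467, …, 83838, 83938.
81 qualify.

81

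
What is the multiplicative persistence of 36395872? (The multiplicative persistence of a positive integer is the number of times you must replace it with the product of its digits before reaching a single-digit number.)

36395872 → 272160 → 0 (2 steps)

2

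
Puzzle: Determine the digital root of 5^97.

5

The digital root of n equals n mod 9 (or 9 when 9 | n), so we need 5^97 mod 9.
5^97 ≡ 5 (mod 9), so the digital root is 5.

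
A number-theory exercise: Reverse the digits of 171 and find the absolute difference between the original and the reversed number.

0

Reverse of 171 is 171.
|171 − 171| = 0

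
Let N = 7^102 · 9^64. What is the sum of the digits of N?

594

7^102 · 9^64 = 1868618677980941638634281539111041301381146011337545870389577418139820509153025201766020639717547202624933120605700987302278026531053777574003091089
Sum of its 148 digits: 594.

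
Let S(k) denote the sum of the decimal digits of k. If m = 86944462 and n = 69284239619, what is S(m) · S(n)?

S(86944462) = 8+6+9+4+4+4+6+2 = 43.
S(69284239619) = 6+9+2+8+4+2+3+9+6+1+9 = 59.
43 · 59 = 2537.

2537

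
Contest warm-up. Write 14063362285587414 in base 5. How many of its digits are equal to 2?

5

14063362285587414 in base 5 is 104221303111430102244124.
The digit 2 appears 5 times.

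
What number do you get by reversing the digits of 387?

Reversing 387 gives 783.

783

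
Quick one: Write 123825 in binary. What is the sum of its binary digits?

123825 in base 2 is 11110001110110001.
Digit sum: 1+1+1+1+0+0+0+1+1+1+0+1+1+0+0+0+1 = 10.

10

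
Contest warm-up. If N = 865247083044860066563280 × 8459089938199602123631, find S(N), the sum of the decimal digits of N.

203

865247083044860066563280 × 8459089938199602123631 = 7319202894241331346924734371201898703844869680
Sum of its 46 digits: 203.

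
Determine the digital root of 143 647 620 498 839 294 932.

1+4+3+6+4+7+6+2+0+4+9+8+8+3+9+2+9+4+9+3+2 = 103
1+0+3 = 4

4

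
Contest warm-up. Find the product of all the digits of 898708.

8×9×8×7×0×8 = 0

0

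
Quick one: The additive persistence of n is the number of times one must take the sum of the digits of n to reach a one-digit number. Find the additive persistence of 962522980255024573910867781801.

2

962522980255024573910867781801 → 132 → 6 (2 steps)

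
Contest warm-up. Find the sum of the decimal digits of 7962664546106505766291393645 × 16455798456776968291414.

193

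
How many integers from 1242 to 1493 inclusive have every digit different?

149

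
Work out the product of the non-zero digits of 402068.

384

4×2×6×8 = 384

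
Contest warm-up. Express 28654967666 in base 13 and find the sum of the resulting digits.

50

28654967666 in base 13 is 2918820B90.
Digit sum: 2+9+1+8+8+2+0+11+9+0 = 50.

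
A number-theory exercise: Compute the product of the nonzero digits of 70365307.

13230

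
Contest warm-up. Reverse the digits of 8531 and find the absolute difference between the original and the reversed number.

Reverse of 8531 is 1358.
|8531 − 1358| = 7173

7173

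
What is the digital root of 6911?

8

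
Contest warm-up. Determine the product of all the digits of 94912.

9×4×9×1×2 = 648

648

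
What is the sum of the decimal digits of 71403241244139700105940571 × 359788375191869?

186

71403241244139700105940571 × 359788375191869 = 25690056150662069468375526006288836417199
Sum of its 41 digits: 186.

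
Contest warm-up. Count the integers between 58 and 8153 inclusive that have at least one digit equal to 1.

The integers in [58, 8153] that have at least one digit equal to 1: 61, 71, 81, 91, 100, 101, …, 8152, 8153.
2955 qualify.

2955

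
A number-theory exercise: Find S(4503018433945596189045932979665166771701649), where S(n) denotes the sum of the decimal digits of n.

207

4+5+0+3+0+1+8+4+3+3+9+4+5+5+9+6+1+8+9+0+4+5+9+3+2+9+7+9+6+6+5+1+6+6+7+7+1+7+0+1+6+4+9 = 207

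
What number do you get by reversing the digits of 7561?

Reversing 7561 gives 1657.

1657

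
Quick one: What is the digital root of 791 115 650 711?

8

7+9+1+1+1+5+6+5+0+7+1+1 = 44
4+4 = 8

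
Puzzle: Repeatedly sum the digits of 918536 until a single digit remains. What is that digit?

5

9+1+8+5+3+6 = 32
3+2 = 5
(Equivalently, 918536 mod 9 = 5.)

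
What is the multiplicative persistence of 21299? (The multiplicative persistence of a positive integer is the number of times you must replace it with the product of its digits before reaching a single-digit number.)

3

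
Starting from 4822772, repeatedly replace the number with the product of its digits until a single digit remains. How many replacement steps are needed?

3

4822772 → 12544 → 160 → 0 (3 steps)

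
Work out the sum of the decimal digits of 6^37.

6^37 = 61886548790943213277031694336
Sum of its 29 digits: 135.

135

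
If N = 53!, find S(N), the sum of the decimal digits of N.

53! = 4274883284060025564298013753389399649690343788366813724672000000000000
Sum of its 70 digits: 279.

279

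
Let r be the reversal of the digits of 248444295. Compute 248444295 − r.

Reverse of 248444295 is 592444842.
248444295 − 592444842 = -344000547

-344000547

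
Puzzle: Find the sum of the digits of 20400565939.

43

2+0+4+0+0+5+6+5+9+3+9 = 43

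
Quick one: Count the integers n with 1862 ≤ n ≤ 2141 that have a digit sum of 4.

5

The integers in [1862, 2141] that have a digit sum of 4: 2002, 2011, 2020, 2101, 2110.
5 qualify.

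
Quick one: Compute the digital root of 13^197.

7

The digital root of n equals n mod 9 (or 9 when 9 | n), so we need 13^197 mod 9.
13^197 ≡ 7 (mod 9), so the digital root is 7.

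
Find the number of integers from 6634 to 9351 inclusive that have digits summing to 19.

198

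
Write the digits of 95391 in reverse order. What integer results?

Reversing 95391 gives 19359.

19359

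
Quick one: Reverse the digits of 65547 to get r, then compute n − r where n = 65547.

-9009

Reverse of 65547 is 74556.
65547 − 74556 = -9009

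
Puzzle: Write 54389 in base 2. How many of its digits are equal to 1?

54389 in base 2 is 1101010001110101.
The digit 1 appears 9 times.

9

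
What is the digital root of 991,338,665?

9+9+1+3+3+8+6+6+5 = 50
5+0 = 5
(Equivalently, 991,338,665 mod 9 = 5.)

5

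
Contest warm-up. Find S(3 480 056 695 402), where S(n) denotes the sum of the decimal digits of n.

3+4+8+0+0+5+6+6+9+5+4+0+2 = 52

52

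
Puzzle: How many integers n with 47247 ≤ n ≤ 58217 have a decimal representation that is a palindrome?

The integers in [47247, 58217] that have a decimal representation that is a palindrome: 47274, 47374, 47474, 47574, 47674, 47774, …, 58085, 58185.
110 qualify.

110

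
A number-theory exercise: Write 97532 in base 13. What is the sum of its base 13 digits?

97532 in base 13 is 35516.
Digit sum: 3+5+5+1+6 = 20.

20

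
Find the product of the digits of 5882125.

5×8×8×2×1×2×5 = 6400

6400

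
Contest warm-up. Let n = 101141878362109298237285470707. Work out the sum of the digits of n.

123

1+0+1+1+4+1+8+7+8+3+6+2+1+0+9+2+9+8+2+3+7+2+8+5+4+7+0+7+0+7 = 123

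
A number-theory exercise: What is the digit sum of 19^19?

19^19 = 1978419655660313589123979
Sum of its 25 digits: 127.

127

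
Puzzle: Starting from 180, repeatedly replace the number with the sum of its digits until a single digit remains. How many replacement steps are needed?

1

180 → 9 (1 step)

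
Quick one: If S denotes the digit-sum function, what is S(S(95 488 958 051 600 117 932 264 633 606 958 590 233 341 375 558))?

5

First digit sum: 212.
2+1+2 = 5.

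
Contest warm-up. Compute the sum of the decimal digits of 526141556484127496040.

84

5+2+6+1+4+1+5+5+6+4+8+4+1+2+7+4+9+6+0+4+0 = 84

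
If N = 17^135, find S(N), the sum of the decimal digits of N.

773

17^135 = 12900435926797106511632264449728101138970442667916964755237269720136967490739172928139623720726662514356318543499280670568774124521239874547556882835849002937931828593
Sum of its 167 digits: 773.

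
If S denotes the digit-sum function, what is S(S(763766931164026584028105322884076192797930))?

16

First digit sum: 187.
1+8+7 = 16.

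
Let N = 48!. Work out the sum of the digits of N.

48! = 12413915592536072670862289047373375038521486354677760000000000
Sum of its 62 digits: 234.

234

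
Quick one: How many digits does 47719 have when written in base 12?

47719 in base 12 is 23747, which has 5 digits.

5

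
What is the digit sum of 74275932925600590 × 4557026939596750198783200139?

174

74275932925600590 × 4557026939596750198783200139 = 338477427305643149122453802343101878746482010
Sum of its 45 digits: 174.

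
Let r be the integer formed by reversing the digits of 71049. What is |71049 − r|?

Reverse of 71049 is 94017.
|71049 − 94017| = 22968

22968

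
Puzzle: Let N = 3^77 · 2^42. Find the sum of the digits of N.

216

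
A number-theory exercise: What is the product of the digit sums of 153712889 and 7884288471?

S(153712889) = 1+5+3+7+1+2+8+8+9 = 44.
S(7884288471) = 7+8+8+4+2+8+8+4+7+1 = 57.
44 · 57 = 2508.

2508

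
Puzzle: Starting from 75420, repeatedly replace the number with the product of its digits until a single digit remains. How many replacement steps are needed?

75420 → 0 (1 step)

1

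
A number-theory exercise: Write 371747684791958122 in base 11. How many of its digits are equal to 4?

1

371747684791958122 in base 11 is 80AA22A5834A0055A.
The digit 4 appears 1 time.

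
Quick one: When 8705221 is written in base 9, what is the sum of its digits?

37

8705221 in base 9 is 17337277.
Digit sum: 1+7+3+3+7+2+7+7 = 37.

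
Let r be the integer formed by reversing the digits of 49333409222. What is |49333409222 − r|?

Reverse of 49333409222 is 22290433394.
|49333409222 − 22290433394| = 27042975828

27042975828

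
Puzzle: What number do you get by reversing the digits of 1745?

Reversing 1745 gives 5471.

5471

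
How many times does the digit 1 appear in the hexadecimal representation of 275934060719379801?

1

275934060719379801 in base 16 is 3D45090F69C1559.
The digit 1 appears 1 time.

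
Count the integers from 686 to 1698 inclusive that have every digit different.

562

The integers in [686, 1698] that have every digit different: 687, 689, 690, 691, 692, 693, …, 1697, 1698.
562 qualify.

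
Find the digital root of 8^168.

1

The digital root of n equals n mod 9 (or 9 when 9 | n), so we need 8^168 mod 9.
8^168 ≡ 1 (mod 9), so the digital root is 1.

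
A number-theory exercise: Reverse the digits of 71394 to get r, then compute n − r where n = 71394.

Reverse of 71394 is 49317.
71394 − 49317 = 22077

22077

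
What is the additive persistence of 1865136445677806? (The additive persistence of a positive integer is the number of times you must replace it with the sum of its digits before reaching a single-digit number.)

3

1865136445677806 → 77 → 14 → 5 (3 steps)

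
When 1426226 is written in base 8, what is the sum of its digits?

25

1426226 in base 8 is 5341462.
Digit sum: 5+3+4+1+4+6+2 = 25.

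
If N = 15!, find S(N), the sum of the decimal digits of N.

45

15! = 1307674368000
Sum of its 13 digits: 45.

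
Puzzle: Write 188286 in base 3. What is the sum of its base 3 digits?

10

188286 in base 3 is 100120021120.
Digit sum: 1+0+0+1+2+0+0+2+1+1+2+0 = 10.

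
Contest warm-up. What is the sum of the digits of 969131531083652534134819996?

124

9+6+9+1+3+1+5+3+1+0+8+3+6+5+2+5+3+4+1+3+4+8+1+9+9+9+6 = 124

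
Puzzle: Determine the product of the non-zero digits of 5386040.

2880

5×3×8×6×4 = 2880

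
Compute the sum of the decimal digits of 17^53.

305

17^53 = 163603591417037318704628544709931149045668299921272999257668224337
Sum of its 66 digits: 305.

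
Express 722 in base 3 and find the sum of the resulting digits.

722 in base 3 is 222202.
Digit sum: 2+2+2+2+0+2 = 10.

10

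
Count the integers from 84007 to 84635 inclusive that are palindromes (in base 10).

The integers in [84007, 84635] that are palindromes (in base 10): 84048, 84148, 84248, 84348, 84448, 84548.
6 qualify.

6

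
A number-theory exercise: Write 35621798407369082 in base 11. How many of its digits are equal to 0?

1

35621798407369082 in base 11 is 8589225959655707.
The digit 0 appears 1 time.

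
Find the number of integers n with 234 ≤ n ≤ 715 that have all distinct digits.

The integers in [234, 715] that have all distinct digits: 234, 235, 236, 237, 238, 239, …, 714, 715.
355 qualify.

355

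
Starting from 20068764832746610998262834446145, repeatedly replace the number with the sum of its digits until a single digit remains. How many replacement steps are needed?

3

20068764832746610998262834446145 → 145 → 10 → 1 (3 steps)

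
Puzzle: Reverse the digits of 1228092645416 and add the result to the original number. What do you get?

Reverse of 1228092645416 is 6145462908221.
1228092645416 + 6145462908221 = 7373555553637

7373555553637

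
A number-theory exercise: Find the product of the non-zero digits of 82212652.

3840

8×2×2×1×2×6×5×2 = 3840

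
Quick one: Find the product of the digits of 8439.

8×4×3×9 = 864

864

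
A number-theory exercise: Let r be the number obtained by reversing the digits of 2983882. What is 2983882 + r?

5867774

Reverse of 2983882 is 2883892.
2983882 + 2883892 = 5867774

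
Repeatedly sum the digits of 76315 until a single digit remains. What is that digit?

7+6+3+1+5 = 22
2+2 = 4

4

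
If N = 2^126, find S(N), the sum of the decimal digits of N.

2^126 = 85070591730234615865843651857942052864
Sum of its 38 digits: 172.

172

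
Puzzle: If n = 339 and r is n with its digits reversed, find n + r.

Reverse of 339 is 933.
339 + 933 = 1272

1272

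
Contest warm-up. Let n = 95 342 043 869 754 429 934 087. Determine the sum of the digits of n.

115

9+5+3+4+2+0+4+3+8+6+9+7+5+4+4+2+9+9+3+4+0+8+7 = 115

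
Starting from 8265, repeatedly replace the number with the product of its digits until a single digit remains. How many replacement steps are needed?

8265 → 480 → 0 (2 steps)

2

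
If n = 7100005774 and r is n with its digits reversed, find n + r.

Reverse of 7100005774 is 4775000017.
7100005774 + 4775000017 = 11875005791

11875005791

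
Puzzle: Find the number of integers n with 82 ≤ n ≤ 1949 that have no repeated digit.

1140

The integers in [82, 1949] that have no repeated digit: 82, 83, 84, 85, 86, 87, …, 1947, 1948.
1140 qualify.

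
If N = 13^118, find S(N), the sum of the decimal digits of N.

625

13^118 = 278814638873954882369203460773866998059096809158561634756229682281995318510188753701100647414989984008316816866503230284636535019129
Sum of its 132 digits: 625.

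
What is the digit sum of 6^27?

6^27 = 1023490369077469249536
Sum of its 22 digits: 99.

99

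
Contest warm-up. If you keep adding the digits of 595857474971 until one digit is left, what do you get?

8

5+9+5+8+5+7+4+7+4+9+7+1 = 71
7+1 = 8
(Equivalently, 595857474971 mod 9 = 8.)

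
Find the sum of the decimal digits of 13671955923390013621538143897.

1+3+6+7+1+9+5+5+9+2+3+3+9+0+0+1+3+6+2+1+5+3+8+1+4+3+8+9+7 = 124

124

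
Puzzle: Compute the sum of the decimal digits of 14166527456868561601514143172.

1+4+1+6+6+5+2+7+4+5+6+8+6+8+5+6+1+6+0+1+5+1+4+1+4+3+1+7+2 = 116

116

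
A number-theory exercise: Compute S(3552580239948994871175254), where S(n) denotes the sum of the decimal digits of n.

3+5+5+2+5+8+0+2+3+9+9+4+8+9+9+4+8+7+1+1+7+5+2+5+4 = 125

125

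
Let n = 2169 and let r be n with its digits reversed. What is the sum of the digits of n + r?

18

Reversal of 2169 is 9612; 2169 + 9612 = 11781.
Digit sum of 11781: 1+1+7+8+1 = 18.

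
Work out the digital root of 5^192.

1

The digital root of n equals n mod 9 (or 9 when 9 | n), so we need 5^192 mod 9.
5^192 ≡ 1 (mod 9), so the digital root is 1.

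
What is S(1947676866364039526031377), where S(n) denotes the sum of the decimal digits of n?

119

1+9+4+7+6+7+6+8+6+6+3+6+4+0+3+9+5+2+6+0+3+1+3+7+7 = 119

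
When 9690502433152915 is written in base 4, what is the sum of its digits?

46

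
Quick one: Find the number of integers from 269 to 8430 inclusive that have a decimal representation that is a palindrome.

The integers in [269, 8430] that have a decimal representation that is a palindrome: 272, 282, 292, 303, 313, 323, …, 8228, 8338.
147 qualify.

147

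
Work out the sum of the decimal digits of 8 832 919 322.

8+8+3+2+9+1+9+3+2+2 = 47

47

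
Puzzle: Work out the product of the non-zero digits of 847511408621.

430080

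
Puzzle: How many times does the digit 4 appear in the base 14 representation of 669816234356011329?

4

669816234356011329 in base 14 is 443C86AA142042AD.
The digit 4 appears 4 times.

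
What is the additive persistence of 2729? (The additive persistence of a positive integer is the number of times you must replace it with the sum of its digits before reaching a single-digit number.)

2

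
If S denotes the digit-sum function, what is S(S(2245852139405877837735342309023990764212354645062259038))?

8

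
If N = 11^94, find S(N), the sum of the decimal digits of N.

11^94 = 77787964060070582859513938114971128717917876946029329123560958680818697236800243835465535478292041
Sum of its 98 digits: 466.

466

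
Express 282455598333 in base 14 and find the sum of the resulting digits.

77

282455598333 in base 14 is D95702D96D.
Digit sum: 13+9+5+7+0+2+13+9+6+13 = 77.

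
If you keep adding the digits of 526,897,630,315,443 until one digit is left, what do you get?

5+2+6+8+9+7+6+3+0+3+1+5+4+4+3 = 66
6+6 = 12
1+2 = 3

3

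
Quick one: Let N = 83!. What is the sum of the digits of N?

83! = 39455239697206586511897471180120610571436503407643446275224357528369751562996629334879591940103770870906880000000000000000000
Sum of its 125 digits: 486.

486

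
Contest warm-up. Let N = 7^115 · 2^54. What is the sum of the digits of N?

7^115 · 2^54 = 276626873003176440628031811984831703811672717361255106014362042069681271961355636182102743347934188988810146086912
Sum of its 114 digits: 466.

466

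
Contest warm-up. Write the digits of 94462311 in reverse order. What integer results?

Reversing 94462311 gives 11326449.

11326449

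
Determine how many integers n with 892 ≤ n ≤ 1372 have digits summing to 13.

37

The integers in [892, 1372] that have digits summing to 13: 904, 913, 922, 931, 940, 1039, …, 1363, 1372.
37 qualify.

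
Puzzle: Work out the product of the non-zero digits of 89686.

8×9×6×8×6 = 20736

20736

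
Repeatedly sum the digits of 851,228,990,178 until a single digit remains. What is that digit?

6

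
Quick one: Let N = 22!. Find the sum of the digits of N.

22! = 1124000727777607680000
Sum of its 22 digits: 72.

72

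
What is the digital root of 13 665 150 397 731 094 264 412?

1+3+6+6+5+1+5+0+3+9+7+7+3+1+0+9+4+2+6+4+4+1+2 = 89
8+9 = 17
1+7 = 8
(Equivalently, 13 665 150 397 731 094 264 412 mod 9 = 8.)

8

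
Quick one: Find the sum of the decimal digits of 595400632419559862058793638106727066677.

187

5+9+5+4+0+0+6+3+2+4+1+9+5+5+9+8+6+2+0+5+8+7+9+3+6+3+8+1+0+6+7+2+7+0+6+6+6+7+7 = 187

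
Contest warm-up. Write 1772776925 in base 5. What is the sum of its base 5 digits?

21

1772776925 in base 5 is 12112312330200.
Digit sum: 1+2+1+1+2+3+1+2+3+3+0+2+0+0 = 21.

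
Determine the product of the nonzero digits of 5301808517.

5×3×1×8×8×5×1×7 = 33600

33600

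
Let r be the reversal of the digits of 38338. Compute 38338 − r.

-45045

Reverse of 38338 is 83383.
38338 − 83383 = -45045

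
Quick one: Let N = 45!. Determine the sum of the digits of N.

45! = 119622220865480194561963161495657715064383733760000000000
Sum of its 57 digits: 207.

207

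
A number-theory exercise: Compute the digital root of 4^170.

7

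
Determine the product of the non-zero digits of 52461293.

5×2×4×6×1×2×9×3 = 12960

12960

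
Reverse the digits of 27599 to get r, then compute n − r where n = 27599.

Reverse of 27599 is 99572.
27599 − 99572 = -71973

-71973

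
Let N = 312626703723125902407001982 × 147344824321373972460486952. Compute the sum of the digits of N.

236

312626703723125902407001982 × 147344824321373972460486952 = 46063926738254216492729560829333054278862310149138864
Sum of its 53 digits: 236.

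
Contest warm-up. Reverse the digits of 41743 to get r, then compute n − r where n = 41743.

7029

Reverse of 41743 is 34714.
41743 − 34714 = 7029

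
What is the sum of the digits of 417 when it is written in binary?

4

417 in base 2 is 110100001.
Digit sum: 1+1+0+1+0+0+0+0+1 = 4.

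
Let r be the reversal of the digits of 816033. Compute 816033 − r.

Reverse of 816033 is 330618.
816033 − 330618 = 485415

485415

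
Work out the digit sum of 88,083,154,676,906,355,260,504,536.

8+8+0+8+3+1+5+4+6+7+6+9+0+6+3+5+5+2+6+0+5+0+4+5+3+6 = 115

115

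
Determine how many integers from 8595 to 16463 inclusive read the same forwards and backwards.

The integers in [8595, 16463] that read the same forwards and backwards: 8668, 8778, 8888, 8998, 9009, 9119, …, 16361, 16461.
79 qualify.

79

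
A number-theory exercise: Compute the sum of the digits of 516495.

30

5+1+6+4+9+5 = 30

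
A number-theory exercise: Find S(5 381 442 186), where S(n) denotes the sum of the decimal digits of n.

42

5+3+8+1+4+4+2+1+8+6 = 42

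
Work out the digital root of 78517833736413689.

7+8+5+1+7+8+3+3+7+3+6+4+1+3+6+8+9 = 89
8+9 = 17
1+7 = 8

8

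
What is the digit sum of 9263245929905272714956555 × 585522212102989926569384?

210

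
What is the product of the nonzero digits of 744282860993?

41803776

7×4×4×2×8×2×8×6×9×9×3 = 41803776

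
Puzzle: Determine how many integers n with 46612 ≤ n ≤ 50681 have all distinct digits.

1333

The integers in [46612, 50681] that have all distinct digits: 46701, 46702, 46703, 46705, 46708, 46709, …, 50679, 50681.
1333 qualify.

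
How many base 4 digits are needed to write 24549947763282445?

24549947763282445 in base 4 is 1113032000300203223311020031, which has 28 digits.

28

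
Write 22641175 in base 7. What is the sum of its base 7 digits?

22641175 in base 7 is 363306154.
Digit sum: 3+6+3+3+0+6+1+5+4 = 31.

31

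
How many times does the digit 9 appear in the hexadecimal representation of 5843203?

2

5843203 in base 16 is 592903.
The digit 9 appears 2 times.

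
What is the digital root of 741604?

4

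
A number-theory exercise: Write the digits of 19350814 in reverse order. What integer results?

41805391

Reversing 19350814 gives 41805391.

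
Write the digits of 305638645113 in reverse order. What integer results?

Reversing 305638645113 gives 311546836503.

311546836503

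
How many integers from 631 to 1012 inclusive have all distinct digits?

263

The integers in [631, 1012] that have all distinct digits: 631, 632, 634, 635, 637, 638, …, 986, 987.
263 qualify.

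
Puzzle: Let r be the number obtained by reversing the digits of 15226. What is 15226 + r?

77477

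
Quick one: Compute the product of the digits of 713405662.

0

7×1×3×4×0×5×6×6×2 = 0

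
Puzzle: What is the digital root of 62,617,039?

7

6+2+6+1+7+0+3+9 = 34
3+4 = 7
(Equivalently, 62,617,039 mod 9 = 7.)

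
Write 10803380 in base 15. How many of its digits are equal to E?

1

10803380 in base 15 is E36005.
The digit E appears 1 time.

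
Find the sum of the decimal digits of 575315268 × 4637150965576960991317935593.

575315268 × 4637150965576960991317935593 = 2667823750517368087345623788893533924
Sum of its 37 digits: 183.

183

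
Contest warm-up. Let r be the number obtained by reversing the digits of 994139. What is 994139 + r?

Reverse of 994139 is 931499.
994139 + 931499 = 1925638

1925638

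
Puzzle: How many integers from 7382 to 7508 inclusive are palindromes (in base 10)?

1

The integers in [7382, 7508] that are palindromes (in base 10): 7447.
1 qualifies.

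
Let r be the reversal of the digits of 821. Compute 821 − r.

Reverse of 821 is 128.
821 − 128 = 693

693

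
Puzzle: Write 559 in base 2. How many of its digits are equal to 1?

6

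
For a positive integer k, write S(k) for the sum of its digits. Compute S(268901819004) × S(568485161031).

2304

S(268901819004) = 2+6+8+9+0+1+8+1+9+0+0+4 = 48.
S(568485161031) = 5+6+8+4+8+5+1+6+1+0+3+1 = 48.
48 · 48 = 2304.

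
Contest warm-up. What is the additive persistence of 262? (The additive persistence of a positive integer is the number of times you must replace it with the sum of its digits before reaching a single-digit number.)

2

262 → 10 → 1 (2 steps)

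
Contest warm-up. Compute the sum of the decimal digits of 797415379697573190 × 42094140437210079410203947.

797415379697573190 × 42094140437210079410203947 = 33566514979780845000600506658630198859380930
Sum of its 44 digits: 198.

198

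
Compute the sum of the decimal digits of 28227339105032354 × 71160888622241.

136

28227339105032354 × 71160888622241 = 2008682534155435291424788985314
Sum of its 31 digits: 136.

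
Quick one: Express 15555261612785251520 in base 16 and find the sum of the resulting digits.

110

15555261612785251520 in base 16 is D7DF64058255B4C0.
Digit sum: 13+7+13+15+6+4+0+5+8+2+5+5+11+4+12+0 = 110.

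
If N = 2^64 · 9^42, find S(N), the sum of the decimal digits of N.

279

2^64 · 9^42 = 220853923491323568985687723700629602912767755327297076330496
Sum of its 60 digits: 279.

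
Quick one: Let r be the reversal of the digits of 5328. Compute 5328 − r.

Reverse of 5328 is 8235.
5328 − 8235 = -2907

-2907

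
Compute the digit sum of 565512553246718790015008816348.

5+6+5+5+1+2+5+5+3+2+4+6+7+1+8+7+9+0+0+1+5+0+0+8+8+1+6+3+4+8 = 125

125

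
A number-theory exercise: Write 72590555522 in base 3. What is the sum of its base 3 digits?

30

72590555522 in base 3 is 20221100221221021222102.
Digit sum: 2+0+2+2+1+1+0+0+2+2+1+2+2+1+0+2+1+2+2+2+1+0+2 = 30.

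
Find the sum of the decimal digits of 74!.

378

74! = 330788544151938641225953028221253782145683251820934971170611926835411235700971565459250872320000000000000000
Sum of its 108 digits: 378.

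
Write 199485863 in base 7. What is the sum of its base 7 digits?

29

199485863 in base 7 is 4641413303.
Digit sum: 4+6+4+1+4+1+3+3+0+3 = 29.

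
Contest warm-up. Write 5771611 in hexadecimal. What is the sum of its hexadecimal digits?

31

5771611 in base 16 is 58115B.
Digit sum: 5+8+1+1+5+11 = 31.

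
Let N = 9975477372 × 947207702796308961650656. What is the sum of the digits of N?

9975477372 × 947207702796308961650656 = 9448849005828681172066934696956032
Sum of its 34 digits: 168.

168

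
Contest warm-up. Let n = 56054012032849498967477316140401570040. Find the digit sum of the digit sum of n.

11

First digit sum: 146.
1+4+6 = 11.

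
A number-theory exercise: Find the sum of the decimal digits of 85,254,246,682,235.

62

8+5+2+5+4+2+4+6+6+8+2+2+3+5 = 62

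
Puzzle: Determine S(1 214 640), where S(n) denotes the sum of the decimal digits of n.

18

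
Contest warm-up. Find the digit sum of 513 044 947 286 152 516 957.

5+1+3+0+4+4+9+4+7+2+8+6+1+5+2+5+1+6+9+5+7 = 94

94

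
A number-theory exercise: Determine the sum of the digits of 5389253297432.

5+3+8+9+2+5+3+2+9+7+4+3+2 = 62

62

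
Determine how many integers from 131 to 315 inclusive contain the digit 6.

36

The integers in [131, 315] that contain the digit 6: 136, 146, 156, 160, 161, 162, …, 296, 306.
36 qualify.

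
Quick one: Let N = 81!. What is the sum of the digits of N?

81! = 5797126020747367985879734231578109105412357244731625958745865049716390179693892056256184534249745940480000000000000000000
Sum of its 121 digits: 486.

486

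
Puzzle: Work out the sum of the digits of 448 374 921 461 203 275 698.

95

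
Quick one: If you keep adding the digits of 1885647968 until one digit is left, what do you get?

1+8+8+5+6+4+7+9+6+8 = 62
6+2 = 8

8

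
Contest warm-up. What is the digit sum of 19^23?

19^23 = 257829627945307727248226067259
Sum of its 30 digits: 145.

145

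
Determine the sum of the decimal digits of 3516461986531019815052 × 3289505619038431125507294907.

3516461986531019815052 × 3289505619038431125507294907 = 11567421463828833591359899972504029243191961540164
Sum of its 50 digits: 224.

224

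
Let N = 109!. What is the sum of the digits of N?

657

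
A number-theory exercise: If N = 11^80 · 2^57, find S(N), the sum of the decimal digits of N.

482

11^80 · 2^57 = 29520558217960794445821577256732303976618995181315973960519699607824872152395741415796712357832425472
Sum of its 101 digits: 482.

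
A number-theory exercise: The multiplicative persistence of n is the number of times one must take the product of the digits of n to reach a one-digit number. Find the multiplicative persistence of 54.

2

54 → 20 → 0 (2 steps)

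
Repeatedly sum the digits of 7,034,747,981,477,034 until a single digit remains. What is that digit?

7+0+3+4+7+4+7+9+8+1+4+7+7+0+3+4 = 75
7+5 = 12
1+2 = 3
(Equivalently, 7,034,747,981,477,034 mod 9 = 3.)

3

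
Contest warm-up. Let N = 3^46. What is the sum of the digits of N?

108

3^46 = 8862938119652501095929
Sum of its 22 digits: 108.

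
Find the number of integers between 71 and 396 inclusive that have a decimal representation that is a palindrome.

33

The integers in [71, 396] that have a decimal representation that is a palindrome: 77, 88, 99, 101, 111, 121, …, 383, 393.
33 qualify.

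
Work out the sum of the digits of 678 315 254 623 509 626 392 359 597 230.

137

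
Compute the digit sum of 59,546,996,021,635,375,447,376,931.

5+9+5+4+6+9+9+6+0+2+1+6+3+5+3+7+5+4+4+7+3+7+6+9+3+1 = 129

129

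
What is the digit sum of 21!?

63

21! = 51090942171709440000
Sum of its 20 digits: 63.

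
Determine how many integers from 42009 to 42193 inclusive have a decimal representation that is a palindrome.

2

The integers in [42009, 42193] that have a decimal representation that is a palindrome: 42024, 42124.
2 qualify.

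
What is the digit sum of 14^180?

937

14^180 = 200930757761658973855757943827528127834135074504611528023968578429124229182958877867446610830560359950194854530354185806860872959297767244716483320065293611597919070011149846227575926080528698548002201010176
Sum of its 207 digits: 937.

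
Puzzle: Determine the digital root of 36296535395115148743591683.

5

3+6+2+9+6+5+3+5+3+9+5+1+1+5+1+4+8+7+4+3+5+9+1+6+8+3 = 122
1+2+2 = 5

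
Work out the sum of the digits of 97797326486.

9+7+7+9+7+3+2+6+4+8+6 = 68

68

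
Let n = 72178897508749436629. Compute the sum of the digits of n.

112

7+2+1+7+8+8+9+7+5+0+8+7+4+9+4+3+6+6+2+9 = 112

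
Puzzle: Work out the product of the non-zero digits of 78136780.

56448

7×8×1×3×6×7×8 = 56448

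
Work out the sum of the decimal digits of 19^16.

19^16 = 288441413567621167681
Sum of its 21 digits: 91.

91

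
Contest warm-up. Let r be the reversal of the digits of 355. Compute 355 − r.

-198

Reverse of 355 is 553.
355 − 553 = -198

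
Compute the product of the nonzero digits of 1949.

324

1×9×4×9 = 324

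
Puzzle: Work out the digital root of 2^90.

1

The digital root of n equals n mod 9 (or 9 when 9 | n), so we need 2^90 mod 9.
2^90 ≡ 1 (mod 9), so the digital root is 1.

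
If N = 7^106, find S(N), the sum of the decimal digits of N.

412

7^106 = 380532926880843152923706465386871407580539099147930273794471851842901108534824949331057649
Sum of its 90 digits: 412.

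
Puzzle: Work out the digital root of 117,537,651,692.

1+1+7+5+3+7+6+5+1+6+9+2 = 53
5+3 = 8
(Equivalently, 117,537,651,692 mod 9 = 8.)

8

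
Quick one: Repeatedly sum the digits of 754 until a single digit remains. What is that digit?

7

7+5+4 = 16
1+6 = 7
(Equivalently, 754 mod 9 = 7.)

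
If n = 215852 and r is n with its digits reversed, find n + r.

474364

Reverse of 215852 is 258512.
215852 + 258512 = 474364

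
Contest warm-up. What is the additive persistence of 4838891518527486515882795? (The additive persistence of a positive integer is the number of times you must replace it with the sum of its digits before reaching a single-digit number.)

4838891518527486515882795 → 137 → 11 → 2 (3 steps)

3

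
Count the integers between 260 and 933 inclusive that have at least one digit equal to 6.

211

The integers in [260, 933] that have at least one digit equal to 6: 260, 261, 262, 263, 264, 265, …, 916, 926.
211 qualify.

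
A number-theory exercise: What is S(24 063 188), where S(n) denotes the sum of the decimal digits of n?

2+4+0+6+3+1+8+8 = 32

32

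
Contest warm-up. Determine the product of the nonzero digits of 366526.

6480

3×6×6×5×2×6 = 6480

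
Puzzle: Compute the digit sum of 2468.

20

2+4+6+8 = 20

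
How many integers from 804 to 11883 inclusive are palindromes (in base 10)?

129

The integers in [804, 11883] that are palindromes (in base 10): 808, 818, 828, 838, 848, 858, …, 11711, 11811.
129 qualify.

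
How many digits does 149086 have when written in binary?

149086 in base 2 is 100100011001011110, which has 18 digits.

18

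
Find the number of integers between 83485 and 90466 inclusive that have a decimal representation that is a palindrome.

70

The integers in [83485, 90466] that have a decimal representation that is a palindrome: 83538, 83638, 83738, 83838, 83938, 84048, …, 90309, 90409.
70 qualify.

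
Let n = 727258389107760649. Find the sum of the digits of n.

7+2+7+2+5+8+3+8+9+1+0+7+7+6+0+6+4+9 = 91

91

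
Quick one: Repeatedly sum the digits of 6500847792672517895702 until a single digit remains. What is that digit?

6+5+0+0+8+4+7+7+9+2+6+7+2+5+1+7+8+9+5+7+0+2 = 107
1+0+7 = 8

8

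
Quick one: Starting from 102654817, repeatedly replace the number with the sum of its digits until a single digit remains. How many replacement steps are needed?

102654817 → 34 → 7 (2 steps)

2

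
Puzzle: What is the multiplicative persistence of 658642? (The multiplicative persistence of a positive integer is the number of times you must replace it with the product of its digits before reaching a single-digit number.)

658642 → 11520 → 0 (2 steps)

2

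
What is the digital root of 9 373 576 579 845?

6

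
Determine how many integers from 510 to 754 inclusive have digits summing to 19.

The integers in [510, 754] that have digits summing to 19: 559, 568, 577, 586, 595, 649, …, 739, 748.
13 qualify.

13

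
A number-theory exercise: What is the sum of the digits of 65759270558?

6+5+7+5+9+2+7+0+5+5+8 = 59

59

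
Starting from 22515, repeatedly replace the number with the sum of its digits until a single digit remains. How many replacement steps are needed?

22515 → 15 → 6 (2 steps)

2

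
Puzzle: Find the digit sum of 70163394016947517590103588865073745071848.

185

7+0+1+6+3+3+9+4+0+1+6+9+4+7+5+1+7+5+9+0+1+0+3+5+8+8+8+6+5+0+7+3+7+4+5+0+7+1+8+4+8 = 185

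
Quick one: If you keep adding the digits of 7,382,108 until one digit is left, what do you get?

2

7+3+8+2+1+0+8 = 29
2+9 = 11
1+1 = 2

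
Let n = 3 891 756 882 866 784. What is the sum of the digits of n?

96

3+8+9+1+7+5+6+8+8+2+8+6+6+7+8+4 = 96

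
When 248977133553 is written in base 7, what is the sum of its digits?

45

248977133553 in base 7 is 23662612500561.
Digit sum: 2+3+6+6+2+6+1+2+5+0+0+5+6+1 = 45.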